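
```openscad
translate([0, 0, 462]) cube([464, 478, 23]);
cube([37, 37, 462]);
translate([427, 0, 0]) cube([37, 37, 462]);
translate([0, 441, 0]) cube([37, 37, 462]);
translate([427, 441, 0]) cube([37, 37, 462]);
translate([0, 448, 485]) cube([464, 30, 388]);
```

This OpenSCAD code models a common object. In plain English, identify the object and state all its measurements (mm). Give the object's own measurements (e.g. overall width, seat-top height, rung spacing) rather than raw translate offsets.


A chair. The seat is a 464×478×23 mm slab with its top at z = 485 mm, on four 37×37 mm corner legs (flush with the seat edges, standing on z = 0). A flat backrest 30 mm thick, 388 mm tall, spans the full seat width and rises from the seat top along its +y edge, rear face flush with the rear of the seat.


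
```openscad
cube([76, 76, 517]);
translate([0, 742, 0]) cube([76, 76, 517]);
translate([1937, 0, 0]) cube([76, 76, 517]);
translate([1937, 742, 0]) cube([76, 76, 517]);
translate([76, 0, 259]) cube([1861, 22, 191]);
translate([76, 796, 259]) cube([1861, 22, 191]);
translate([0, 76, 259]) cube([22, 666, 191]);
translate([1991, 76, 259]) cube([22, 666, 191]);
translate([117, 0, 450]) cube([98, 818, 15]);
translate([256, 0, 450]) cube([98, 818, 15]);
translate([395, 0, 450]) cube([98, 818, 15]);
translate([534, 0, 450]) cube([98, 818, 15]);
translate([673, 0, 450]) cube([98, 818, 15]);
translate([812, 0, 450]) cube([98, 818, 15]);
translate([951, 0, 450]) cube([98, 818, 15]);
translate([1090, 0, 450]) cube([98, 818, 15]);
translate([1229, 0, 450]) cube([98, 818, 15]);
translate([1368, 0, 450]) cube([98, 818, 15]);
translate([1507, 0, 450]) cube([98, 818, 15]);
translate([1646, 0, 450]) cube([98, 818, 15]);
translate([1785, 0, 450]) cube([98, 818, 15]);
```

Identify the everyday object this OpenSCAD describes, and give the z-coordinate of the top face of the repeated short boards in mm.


A bed frame. The slat-top height is 465 mm.

Four posts, four rails, and a row of slats — a bed frame. Slats sit on the rails at z = 259 + 191 = 450; with slat thickness 15, the top is 465 mm.


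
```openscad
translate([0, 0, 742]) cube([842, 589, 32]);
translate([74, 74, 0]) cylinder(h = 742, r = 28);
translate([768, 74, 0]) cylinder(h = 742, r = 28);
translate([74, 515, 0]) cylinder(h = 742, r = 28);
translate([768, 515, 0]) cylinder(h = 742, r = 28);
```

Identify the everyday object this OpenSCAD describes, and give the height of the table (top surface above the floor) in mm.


A table. The table height is 774 mm.

A 842×589×32 slab sits at z = 742 on four Ø56 mm round legs — a table. The top surface is at 742 + 32 = 774 mm.


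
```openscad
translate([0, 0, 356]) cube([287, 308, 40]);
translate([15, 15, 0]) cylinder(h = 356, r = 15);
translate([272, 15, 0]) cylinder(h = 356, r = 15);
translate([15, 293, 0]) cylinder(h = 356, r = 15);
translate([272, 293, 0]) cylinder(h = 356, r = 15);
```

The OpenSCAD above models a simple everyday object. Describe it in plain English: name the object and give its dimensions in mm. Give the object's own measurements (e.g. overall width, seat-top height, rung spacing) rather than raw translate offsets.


A simple wooden stool: a rectangular seat 287 mm (x) by 308 mm (y), 40 mm thick, top face at z = 396 mm, on four round legs, each 30 mm in diameter. The legs rest on z = 0, each leg's axis is inset half a diameter from the nearest pair of seat edges (so the leg's bounding box is flush with the corner).


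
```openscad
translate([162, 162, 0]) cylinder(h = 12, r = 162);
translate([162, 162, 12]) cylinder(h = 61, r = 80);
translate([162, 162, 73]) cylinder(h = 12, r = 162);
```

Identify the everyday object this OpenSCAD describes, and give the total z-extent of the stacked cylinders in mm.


A spool. The overall height is 85 mm.

Three coaxial cylinders, large–small–large — a spool. Two 12 mm flanges and a 61 mm core give 12 + 61 + 12 = 85 mm.


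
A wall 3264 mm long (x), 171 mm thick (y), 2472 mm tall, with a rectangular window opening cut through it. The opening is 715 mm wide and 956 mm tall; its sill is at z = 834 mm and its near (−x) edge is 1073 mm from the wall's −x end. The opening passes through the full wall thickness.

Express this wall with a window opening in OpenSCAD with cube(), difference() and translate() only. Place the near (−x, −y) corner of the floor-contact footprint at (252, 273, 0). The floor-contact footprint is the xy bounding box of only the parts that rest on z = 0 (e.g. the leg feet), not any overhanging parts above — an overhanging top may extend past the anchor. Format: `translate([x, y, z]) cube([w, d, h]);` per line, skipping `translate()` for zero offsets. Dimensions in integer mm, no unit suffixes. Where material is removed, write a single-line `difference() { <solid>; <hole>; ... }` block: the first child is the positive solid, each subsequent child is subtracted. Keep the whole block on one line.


difference() { translate([252, 273, 0]) cube([3264, 171, 2472]); translate([1325, 273, 834]) cube([715, 171, 956]); }


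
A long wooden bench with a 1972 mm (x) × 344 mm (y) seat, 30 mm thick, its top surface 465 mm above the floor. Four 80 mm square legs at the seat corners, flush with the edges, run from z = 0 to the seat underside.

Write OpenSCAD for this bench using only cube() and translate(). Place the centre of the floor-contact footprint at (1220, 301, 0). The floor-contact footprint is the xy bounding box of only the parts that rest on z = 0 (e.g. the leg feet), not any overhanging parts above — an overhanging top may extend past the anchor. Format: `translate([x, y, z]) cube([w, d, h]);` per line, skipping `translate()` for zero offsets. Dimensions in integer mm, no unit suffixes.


translate([234, 129, 435]) cube([1972, 344, 30]);
translate([234, 129, 0]) cube([80, 80, 435]);
translate([234, 393, 0]) cube([80, 80, 435]);
translate([2126, 129, 0]) cube([80, 80, 435]);
translate([2126, 393, 0]) cube([80, 80, 435]);


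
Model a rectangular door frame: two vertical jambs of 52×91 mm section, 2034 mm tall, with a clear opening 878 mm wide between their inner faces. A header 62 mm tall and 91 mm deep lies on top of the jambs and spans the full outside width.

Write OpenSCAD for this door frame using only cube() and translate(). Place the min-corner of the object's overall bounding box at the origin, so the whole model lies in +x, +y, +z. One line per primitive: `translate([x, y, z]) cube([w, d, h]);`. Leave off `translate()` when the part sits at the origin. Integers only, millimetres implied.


cube([52, 91, 2034]);
translate([930, 0, 0]) cube([52, 91, 2034]);
translate([0, 0, 2034]) cube([982, 91, 62]);


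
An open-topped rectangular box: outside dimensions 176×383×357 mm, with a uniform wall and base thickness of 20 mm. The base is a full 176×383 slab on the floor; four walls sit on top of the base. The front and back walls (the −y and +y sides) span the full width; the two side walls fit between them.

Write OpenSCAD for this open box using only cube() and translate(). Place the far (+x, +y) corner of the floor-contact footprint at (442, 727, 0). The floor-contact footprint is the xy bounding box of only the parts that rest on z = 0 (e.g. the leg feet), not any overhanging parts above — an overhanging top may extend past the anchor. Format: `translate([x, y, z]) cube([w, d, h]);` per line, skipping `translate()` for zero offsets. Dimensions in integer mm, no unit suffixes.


translate([266, 344, 0]) cube([176, 383, 20]);
translate([266, 344, 20]) cube([176, 20, 337]);
translate([266, 707, 20]) cube([176, 20, 337]);
translate([266, 364, 20]) cube([20, 343, 337]);
translate([422, 364, 20]) cube([20, 343, 337]);


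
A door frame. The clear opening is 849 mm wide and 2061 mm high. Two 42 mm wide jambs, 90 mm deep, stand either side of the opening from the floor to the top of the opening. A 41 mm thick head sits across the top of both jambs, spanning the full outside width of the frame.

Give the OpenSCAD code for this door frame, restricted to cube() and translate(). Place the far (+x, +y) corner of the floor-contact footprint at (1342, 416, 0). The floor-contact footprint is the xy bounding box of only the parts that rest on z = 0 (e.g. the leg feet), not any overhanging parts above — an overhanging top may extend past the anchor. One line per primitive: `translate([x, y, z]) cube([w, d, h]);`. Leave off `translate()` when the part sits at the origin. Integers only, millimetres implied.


translate([409, 326, 0]) cube([42, 90, 2061]);
translate([1300, 326, 0]) cube([42, 90, 2061]);
translate([409, 326, 2061]) cube([933, 90, 41]);


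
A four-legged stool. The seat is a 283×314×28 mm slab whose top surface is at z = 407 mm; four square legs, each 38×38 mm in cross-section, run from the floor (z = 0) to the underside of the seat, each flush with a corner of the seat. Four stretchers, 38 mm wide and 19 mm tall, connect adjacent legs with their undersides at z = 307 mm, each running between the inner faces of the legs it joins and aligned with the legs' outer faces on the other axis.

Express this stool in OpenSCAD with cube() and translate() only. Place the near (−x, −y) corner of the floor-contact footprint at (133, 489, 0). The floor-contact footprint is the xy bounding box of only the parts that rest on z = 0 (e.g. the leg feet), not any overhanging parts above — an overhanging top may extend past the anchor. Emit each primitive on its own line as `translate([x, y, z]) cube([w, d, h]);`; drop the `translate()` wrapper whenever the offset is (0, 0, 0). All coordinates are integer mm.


translate([133, 489, 379]) cube([283, 314, 28]);
translate([133, 489, 0]) cube([38, 38, 379]);
translate([378, 489, 0]) cube([38, 38, 379]);
translate([133, 765, 0]) cube([38, 38, 379]);
translate([378, 765, 0]) cube([38, 38, 379]);
translate([171, 489, 307]) cube([207, 38, 19]);
translate([171, 765, 307]) cube([207, 38, 19]);
translate([133, 527, 307]) cube([38, 238, 19]);
translate([378, 527, 307]) cube([38, 238, 19]);


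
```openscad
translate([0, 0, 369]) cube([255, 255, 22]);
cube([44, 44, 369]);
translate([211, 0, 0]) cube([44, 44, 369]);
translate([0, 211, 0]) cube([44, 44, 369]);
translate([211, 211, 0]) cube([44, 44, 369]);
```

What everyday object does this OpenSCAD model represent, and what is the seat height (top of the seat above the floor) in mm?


A stool. The seat height is 391 mm.

A 255×255×22 slab at z = 369 on four corner posts — a stool. The seat top is 369 + 22 = 391 mm.


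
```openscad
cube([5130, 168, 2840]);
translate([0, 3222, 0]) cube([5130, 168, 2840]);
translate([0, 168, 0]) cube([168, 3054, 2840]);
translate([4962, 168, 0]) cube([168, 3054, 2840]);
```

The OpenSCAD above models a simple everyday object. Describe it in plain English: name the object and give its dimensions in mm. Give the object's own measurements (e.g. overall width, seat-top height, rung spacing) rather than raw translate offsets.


The wall frame of a small rectangular building: four walls, each 2840 mm tall and 168 mm thick, enclosing a footprint 5130 mm (x) by 3390 mm (y) outside-to-outside, with no floor or roof. The front and back walls (the −y and +y sides) span the full width; the two side walls fit between them.


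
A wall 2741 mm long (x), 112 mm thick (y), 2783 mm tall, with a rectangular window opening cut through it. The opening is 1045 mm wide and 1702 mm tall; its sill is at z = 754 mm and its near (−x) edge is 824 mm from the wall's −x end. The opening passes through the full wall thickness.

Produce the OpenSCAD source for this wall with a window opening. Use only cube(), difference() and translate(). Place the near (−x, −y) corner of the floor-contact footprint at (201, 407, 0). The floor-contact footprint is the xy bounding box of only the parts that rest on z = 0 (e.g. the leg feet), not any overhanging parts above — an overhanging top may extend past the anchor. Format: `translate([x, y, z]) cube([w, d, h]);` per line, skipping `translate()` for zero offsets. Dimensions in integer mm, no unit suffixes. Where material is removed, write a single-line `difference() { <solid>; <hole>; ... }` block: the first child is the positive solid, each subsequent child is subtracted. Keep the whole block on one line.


difference() { translate([201, 407, 0]) cube([2741, 112, 2783]); translate([1025, 407, 754]) cube([1045, 112, 1702]); }


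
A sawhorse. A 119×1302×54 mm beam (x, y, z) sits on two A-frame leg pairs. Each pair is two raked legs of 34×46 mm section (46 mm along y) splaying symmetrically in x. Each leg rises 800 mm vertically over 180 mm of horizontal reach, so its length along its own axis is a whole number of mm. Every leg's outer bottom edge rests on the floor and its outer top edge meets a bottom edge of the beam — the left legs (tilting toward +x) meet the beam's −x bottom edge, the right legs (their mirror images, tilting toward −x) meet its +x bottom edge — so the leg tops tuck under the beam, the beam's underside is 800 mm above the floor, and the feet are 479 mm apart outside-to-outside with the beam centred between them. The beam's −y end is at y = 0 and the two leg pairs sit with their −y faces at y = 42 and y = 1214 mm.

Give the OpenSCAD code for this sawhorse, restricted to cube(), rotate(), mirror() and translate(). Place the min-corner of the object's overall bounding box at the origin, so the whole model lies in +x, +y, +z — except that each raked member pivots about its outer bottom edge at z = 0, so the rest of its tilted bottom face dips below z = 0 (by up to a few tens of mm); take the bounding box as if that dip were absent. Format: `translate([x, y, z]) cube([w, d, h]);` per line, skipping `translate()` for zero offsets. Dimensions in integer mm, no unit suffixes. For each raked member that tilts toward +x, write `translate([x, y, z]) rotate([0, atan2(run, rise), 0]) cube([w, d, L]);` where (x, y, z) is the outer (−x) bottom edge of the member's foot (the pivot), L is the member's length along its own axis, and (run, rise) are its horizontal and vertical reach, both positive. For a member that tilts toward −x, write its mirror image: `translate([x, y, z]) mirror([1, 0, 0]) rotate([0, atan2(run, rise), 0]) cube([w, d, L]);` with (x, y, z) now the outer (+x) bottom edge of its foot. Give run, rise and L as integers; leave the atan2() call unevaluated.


// leg length = √(180² + 800²) = 820
// right-leg outer foot x = 2·180 + 119 = 479
// beam min-corner = (180, 0, 800)
translate([180, 0, 800]) cube([119, 1302, 54]);
translate([0, 42, 0]) rotate([0, atan2(180, 800), 0]) cube([34, 46, 820]);
translate([479, 42, 0]) mirror([1, 0, 0]) rotate([0, atan2(180, 800), 0]) cube([34, 46, 820]);
translate([0, 1214, 0]) rotate([0, atan2(180, 800), 0]) cube([34, 46, 820]);
translate([479, 1214, 0]) mirror([1, 0, 0]) rotate([0, atan2(180, 800), 0]) cube([34, 46, 820]);


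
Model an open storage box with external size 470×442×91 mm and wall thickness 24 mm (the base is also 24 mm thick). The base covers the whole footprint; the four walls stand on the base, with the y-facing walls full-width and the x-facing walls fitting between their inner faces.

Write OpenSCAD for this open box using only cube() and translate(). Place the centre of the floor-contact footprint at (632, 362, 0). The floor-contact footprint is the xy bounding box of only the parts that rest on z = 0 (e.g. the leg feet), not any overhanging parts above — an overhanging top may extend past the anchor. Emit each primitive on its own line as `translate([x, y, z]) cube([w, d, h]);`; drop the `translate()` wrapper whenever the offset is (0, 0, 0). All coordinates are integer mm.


translate([397, 141, 0]) cube([470, 442, 24]);
translate([397, 141, 24]) cube([470, 24, 67]);
translate([397, 559, 24]) cube([470, 24, 67]);
translate([397, 165, 24]) cube([24, 394, 67]);
translate([843, 165, 24]) cube([24, 394, 67]);


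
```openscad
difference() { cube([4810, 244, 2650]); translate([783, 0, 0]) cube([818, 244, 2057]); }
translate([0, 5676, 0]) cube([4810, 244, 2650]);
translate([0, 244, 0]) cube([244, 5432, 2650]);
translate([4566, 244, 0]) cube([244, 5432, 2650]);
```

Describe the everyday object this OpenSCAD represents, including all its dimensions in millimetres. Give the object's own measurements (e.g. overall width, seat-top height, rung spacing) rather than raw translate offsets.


A single room: four walls, each 2650 mm tall and 244 mm thick, enclosing an outside footprint 4810×5920 mm (x × y), no floor or roof. The front and back walls (−y and +y sides) run the full x-width; the side walls fit between their inner faces. A door opening 818 mm wide and 2057 mm tall is cut through the front wall from the floor up, its −x edge 783 mm from the wall's −x end.


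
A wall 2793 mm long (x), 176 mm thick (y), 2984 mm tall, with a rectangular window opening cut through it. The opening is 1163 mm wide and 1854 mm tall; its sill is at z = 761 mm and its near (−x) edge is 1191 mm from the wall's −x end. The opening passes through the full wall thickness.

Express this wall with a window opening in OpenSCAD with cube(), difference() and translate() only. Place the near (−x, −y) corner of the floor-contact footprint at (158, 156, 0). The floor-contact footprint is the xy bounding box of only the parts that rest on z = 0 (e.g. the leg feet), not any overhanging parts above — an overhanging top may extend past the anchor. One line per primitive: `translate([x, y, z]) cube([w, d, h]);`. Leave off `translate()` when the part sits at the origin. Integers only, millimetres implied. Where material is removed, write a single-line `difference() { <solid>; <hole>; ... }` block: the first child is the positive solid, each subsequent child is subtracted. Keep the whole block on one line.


difference() { translate([158, 156, 0]) cube([2793, 176, 2984]); translate([1349, 156, 761]) cube([1163, 176, 1854]); }


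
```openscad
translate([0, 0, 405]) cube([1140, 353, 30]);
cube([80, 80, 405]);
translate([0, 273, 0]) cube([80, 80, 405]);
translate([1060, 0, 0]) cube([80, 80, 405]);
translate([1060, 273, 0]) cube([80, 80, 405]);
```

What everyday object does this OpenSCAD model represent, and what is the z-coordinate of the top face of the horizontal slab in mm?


A bench. The seat-top height is 435 mm.

A long slab on four corner posts — a bench. The slab sits at z = 405 with thickness 30, so the top is 405 + 30 = 435 mm.


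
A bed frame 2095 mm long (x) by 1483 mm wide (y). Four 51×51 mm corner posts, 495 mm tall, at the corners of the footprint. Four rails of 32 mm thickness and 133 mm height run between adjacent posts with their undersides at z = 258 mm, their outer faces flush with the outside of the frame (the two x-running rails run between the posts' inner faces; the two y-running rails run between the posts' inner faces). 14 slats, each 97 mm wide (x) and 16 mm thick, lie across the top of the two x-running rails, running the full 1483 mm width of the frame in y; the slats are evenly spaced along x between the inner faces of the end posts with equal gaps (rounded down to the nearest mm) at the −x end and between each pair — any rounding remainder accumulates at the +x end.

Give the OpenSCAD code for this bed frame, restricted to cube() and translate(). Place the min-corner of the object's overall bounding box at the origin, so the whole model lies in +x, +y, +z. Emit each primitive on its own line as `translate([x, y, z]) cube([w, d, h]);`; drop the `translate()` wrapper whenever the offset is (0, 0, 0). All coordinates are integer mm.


cube([51, 51, 495]);
translate([0, 1432, 0]) cube([51, 51, 495]);
translate([2044, 0, 0]) cube([51, 51, 495]);
translate([2044, 1432, 0]) cube([51, 51, 495]);
translate([51, 0, 258]) cube([1993, 32, 133]);
translate([51, 1451, 258]) cube([1993, 32, 133]);
translate([0, 51, 258]) cube([32, 1381, 133]);
translate([2063, 51, 258]) cube([32, 1381, 133]);
translate([93, 0, 391]) cube([97, 1483, 16]);
translate([232, 0, 391]) cube([97, 1483, 16]);
translate([371, 0, 391]) cube([97, 1483, 16]);
translate([510, 0, 391]) cube([97, 1483, 16]);
translate([649, 0, 391]) cube([97, 1483, 16]);
translate([788, 0, 391]) cube([97, 1483, 16]);
translate([927, 0, 391]) cube([97, 1483, 16]);
translate([1066, 0, 391]) cube([97, 1483, 16]);
translate([1205, 0, 391]) cube([97, 1483, 16]);
translate([1344, 0, 391]) cube([97, 1483, 16]);
translate([1483, 0, 391]) cube([97, 1483, 16]);
translate([1622, 0, 391]) cube([97, 1483, 16]);
translate([1761, 0, 391]) cube([97, 1483, 16]);
translate([1900, 0, 391]) cube([97, 1483, 16]);


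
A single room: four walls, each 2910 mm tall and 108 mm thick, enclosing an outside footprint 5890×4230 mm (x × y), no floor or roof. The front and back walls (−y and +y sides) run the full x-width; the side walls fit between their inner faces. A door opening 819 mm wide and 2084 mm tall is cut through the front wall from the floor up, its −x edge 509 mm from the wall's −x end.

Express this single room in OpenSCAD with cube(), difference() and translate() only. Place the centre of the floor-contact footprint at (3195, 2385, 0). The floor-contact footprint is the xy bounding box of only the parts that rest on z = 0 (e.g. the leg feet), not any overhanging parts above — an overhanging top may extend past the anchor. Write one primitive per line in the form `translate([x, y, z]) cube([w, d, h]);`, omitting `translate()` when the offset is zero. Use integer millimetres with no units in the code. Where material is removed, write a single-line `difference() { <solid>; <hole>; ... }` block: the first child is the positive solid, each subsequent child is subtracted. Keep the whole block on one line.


difference() { translate([250, 270, 0]) cube([5890, 108, 2910]); translate([759, 270, 0]) cube([819, 108, 2084]); }
translate([250, 4392, 0]) cube([5890, 108, 2910]);
translate([250, 378, 0]) cube([108, 4014, 2910]);
translate([6032, 378, 0]) cube([108, 4014, 2910]);


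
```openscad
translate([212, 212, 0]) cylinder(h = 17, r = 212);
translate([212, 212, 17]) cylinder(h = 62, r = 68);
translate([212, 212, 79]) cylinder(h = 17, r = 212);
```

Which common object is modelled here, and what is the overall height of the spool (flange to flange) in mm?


A spool. The overall height is 96 mm.

Three coaxial cylinders, large–small–large — a spool. Two 17 mm flanges and a 62 mm core give 17 + 62 + 17 = 96 mm.


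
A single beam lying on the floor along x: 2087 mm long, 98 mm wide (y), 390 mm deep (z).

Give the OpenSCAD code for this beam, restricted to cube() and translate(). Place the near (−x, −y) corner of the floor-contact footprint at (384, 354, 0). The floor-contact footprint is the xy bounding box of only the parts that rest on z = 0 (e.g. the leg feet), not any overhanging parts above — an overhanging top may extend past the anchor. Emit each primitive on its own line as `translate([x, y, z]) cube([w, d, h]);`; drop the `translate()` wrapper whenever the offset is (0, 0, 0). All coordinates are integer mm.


translate([384, 354, 0]) cube([2087, 98, 390]);


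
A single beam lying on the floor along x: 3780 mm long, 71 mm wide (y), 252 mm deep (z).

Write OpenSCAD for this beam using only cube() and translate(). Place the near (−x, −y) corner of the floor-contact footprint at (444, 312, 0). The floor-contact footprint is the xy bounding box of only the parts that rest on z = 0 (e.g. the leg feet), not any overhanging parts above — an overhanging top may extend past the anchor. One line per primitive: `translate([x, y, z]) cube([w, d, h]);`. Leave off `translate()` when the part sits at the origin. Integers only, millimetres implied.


translate([444, 312, 0]) cube([3780, 71, 252]);


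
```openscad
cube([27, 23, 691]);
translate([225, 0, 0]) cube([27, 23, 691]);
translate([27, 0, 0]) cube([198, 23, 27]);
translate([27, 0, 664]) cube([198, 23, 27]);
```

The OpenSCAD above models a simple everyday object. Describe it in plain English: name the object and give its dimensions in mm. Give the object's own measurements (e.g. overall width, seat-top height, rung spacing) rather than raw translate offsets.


A rectangular picture frame lying in the x–z plane (depth along y). The opening is 198 mm wide (x) by 637 mm tall (z), surrounded by a border 27 mm wide on all four sides. The frame is 23 mm deep and is made of two full-height vertical stiles with two horizontal rails fitted between them.


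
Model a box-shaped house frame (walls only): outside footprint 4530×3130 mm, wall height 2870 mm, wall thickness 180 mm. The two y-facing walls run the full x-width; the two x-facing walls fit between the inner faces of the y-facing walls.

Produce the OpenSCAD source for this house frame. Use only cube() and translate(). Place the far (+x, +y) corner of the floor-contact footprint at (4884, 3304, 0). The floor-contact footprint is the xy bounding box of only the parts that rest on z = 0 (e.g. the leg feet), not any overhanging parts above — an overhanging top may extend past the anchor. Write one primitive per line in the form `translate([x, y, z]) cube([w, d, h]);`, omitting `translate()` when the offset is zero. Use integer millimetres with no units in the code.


translate([354, 174, 0]) cube([4530, 180, 2870]);
translate([354, 3124, 0]) cube([4530, 180, 2870]);
translate([354, 354, 0]) cube([180, 2770, 2870]);
translate([4704, 354, 0]) cube([180, 2770, 2870]);


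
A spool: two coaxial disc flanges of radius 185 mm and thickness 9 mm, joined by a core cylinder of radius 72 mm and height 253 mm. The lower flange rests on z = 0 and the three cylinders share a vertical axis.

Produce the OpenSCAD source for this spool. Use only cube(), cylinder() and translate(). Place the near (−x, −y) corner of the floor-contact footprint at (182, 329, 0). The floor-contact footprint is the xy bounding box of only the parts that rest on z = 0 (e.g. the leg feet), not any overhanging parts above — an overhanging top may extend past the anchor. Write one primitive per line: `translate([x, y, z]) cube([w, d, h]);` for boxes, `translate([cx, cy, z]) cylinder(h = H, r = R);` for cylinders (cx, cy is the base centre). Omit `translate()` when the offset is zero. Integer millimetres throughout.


translate([367, 514, 0]) cylinder(h = 9, r = 185);
translate([367, 514, 9]) cylinder(h = 253, r = 72);
translate([367, 514, 262]) cylinder(h = 9, r = 185);


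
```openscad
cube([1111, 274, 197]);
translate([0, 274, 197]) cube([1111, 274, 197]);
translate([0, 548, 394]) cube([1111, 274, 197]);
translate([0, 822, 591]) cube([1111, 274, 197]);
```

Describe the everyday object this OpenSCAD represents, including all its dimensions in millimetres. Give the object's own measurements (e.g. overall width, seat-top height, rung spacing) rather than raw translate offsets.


A straight staircase of 4 solid steps. Each step is 1111 mm wide (x), 274 mm deep (y, the going) and 197 mm tall (the rise). The first step rests on the floor; each subsequent step sits one going further in +y and one rise higher in +z, directly behind and above the previous step with no overlap.


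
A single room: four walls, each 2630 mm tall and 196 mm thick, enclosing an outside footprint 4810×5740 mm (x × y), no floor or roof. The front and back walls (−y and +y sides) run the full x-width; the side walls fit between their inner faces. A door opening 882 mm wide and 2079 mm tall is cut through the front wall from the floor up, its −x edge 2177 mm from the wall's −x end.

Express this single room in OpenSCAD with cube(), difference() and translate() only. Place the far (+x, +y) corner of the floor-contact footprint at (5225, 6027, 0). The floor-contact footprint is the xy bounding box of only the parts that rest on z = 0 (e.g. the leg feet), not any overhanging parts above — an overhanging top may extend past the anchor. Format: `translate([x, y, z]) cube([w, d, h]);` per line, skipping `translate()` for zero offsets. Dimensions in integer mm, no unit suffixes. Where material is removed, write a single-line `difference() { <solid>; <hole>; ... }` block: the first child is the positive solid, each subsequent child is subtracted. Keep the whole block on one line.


difference() { translate([415, 287, 0]) cube([4810, 196, 2630]); translate([2592, 287, 0]) cube([882, 196, 2079]); }
translate([415, 5831, 0]) cube([4810, 196, 2630]);
translate([415, 483, 0]) cube([196, 5348, 2630]);
translate([5029, 483, 0]) cube([196, 5348, 2630]);


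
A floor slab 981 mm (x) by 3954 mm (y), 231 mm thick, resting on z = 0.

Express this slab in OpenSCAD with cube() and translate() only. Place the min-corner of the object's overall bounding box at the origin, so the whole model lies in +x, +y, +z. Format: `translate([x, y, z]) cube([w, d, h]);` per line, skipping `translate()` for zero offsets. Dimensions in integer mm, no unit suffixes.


cube([981, 3954, 231]);


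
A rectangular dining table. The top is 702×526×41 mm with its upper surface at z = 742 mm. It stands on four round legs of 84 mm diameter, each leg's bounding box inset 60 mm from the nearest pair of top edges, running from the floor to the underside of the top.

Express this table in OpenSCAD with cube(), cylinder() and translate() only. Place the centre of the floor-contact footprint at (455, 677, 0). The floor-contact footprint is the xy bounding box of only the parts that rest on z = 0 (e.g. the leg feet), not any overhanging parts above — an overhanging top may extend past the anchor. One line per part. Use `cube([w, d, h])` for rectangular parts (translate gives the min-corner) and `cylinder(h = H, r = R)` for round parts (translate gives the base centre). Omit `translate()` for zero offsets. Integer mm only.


translate([104, 414, 701]) cube([702, 526, 41]);
translate([206, 516, 0]) cylinder(h = 701, r = 42);
translate([704, 516, 0]) cylinder(h = 701, r = 42);
translate([206, 838, 0]) cylinder(h = 701, r = 42);
translate([704, 838, 0]) cylinder(h = 701, r = 42);


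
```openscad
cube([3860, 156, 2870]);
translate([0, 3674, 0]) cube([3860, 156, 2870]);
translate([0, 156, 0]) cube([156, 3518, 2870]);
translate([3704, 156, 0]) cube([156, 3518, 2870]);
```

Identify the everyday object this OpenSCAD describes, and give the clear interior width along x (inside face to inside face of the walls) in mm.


A house (or room) frame. The interior width is 3548 mm.

Four 2870 mm walls enclosing a rectangle with no floor or roof — a room or house frame. Outside width is 3860 mm and wall thickness is 156 mm, so the interior width is 3860 − 2 × 156 = 3548 mm.


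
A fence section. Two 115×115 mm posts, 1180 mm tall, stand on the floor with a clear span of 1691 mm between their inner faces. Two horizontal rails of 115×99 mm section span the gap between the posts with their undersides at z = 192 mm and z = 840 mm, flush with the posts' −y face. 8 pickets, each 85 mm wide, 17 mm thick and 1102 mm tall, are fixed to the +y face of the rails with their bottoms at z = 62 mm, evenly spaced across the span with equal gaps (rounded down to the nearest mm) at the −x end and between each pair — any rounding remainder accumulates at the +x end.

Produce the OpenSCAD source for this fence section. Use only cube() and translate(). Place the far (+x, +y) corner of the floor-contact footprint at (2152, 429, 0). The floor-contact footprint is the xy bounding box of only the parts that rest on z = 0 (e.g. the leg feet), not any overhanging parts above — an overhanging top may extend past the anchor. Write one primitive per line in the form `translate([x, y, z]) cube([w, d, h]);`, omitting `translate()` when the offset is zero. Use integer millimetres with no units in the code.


translate([231, 314, 0]) cube([115, 115, 1180]);
translate([2037, 314, 0]) cube([115, 115, 1180]);
translate([346, 314, 192]) cube([1691, 115, 99]);
translate([346, 314, 840]) cube([1691, 115, 99]);
translate([458, 429, 62]) cube([85, 17, 1102]);
translate([655, 429, 62]) cube([85, 17, 1102]);
translate([852, 429, 62]) cube([85, 17, 1102]);
translate([1049, 429, 62]) cube([85, 17, 1102]);
translate([1246, 429, 62]) cube([85, 17, 1102]);
translate([1443, 429, 62]) cube([85, 17, 1102]);
translate([1640, 429, 62]) cube([85, 17, 1102]);
translate([1837, 429, 62]) cube([85, 17, 1102]);


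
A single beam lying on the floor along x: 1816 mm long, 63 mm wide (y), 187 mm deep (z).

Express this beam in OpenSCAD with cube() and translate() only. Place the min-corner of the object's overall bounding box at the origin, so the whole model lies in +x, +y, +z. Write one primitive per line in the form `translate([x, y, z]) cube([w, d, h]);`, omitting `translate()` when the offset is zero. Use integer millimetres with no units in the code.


cube([1816, 63, 187]);


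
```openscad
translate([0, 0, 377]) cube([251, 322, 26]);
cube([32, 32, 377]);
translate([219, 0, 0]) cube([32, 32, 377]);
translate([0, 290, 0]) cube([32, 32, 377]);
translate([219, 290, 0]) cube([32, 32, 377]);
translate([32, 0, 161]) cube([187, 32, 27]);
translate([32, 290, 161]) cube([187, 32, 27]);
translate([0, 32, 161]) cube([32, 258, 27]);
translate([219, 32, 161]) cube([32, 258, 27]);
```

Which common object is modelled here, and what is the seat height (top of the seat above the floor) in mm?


A stool. The seat height is 403 mm.

A 251×322×26 slab at z = 377 on four corner posts — a stool. The seat top is 377 + 26 = 403 mm.


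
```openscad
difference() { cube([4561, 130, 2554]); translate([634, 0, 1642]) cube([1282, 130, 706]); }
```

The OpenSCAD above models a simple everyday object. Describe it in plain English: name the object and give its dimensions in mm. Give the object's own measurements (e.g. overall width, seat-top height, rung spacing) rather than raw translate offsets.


A wall 4561 mm long (x), 130 mm thick (y), 2554 mm tall, with a rectangular window opening cut through it. The opening is 1282 mm wide and 706 mm tall; its sill is at z = 1642 mm and its near (−x) edge is 634 mm from the wall's −x end. The opening passes through the full wall thickness.


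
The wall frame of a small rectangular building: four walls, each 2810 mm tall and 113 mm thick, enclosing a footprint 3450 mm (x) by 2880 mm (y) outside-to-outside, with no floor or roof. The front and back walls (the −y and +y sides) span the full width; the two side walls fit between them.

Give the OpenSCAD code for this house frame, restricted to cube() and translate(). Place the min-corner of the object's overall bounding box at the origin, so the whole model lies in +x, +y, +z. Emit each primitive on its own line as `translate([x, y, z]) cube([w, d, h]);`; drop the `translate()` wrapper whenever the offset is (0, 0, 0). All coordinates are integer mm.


cube([3450, 113, 2810]);
translate([0, 2767, 0]) cube([3450, 113, 2810]);
translate([0, 113, 0]) cube([113, 2654, 2810]);
translate([3337, 113, 0]) cube([113, 2654, 2810]);


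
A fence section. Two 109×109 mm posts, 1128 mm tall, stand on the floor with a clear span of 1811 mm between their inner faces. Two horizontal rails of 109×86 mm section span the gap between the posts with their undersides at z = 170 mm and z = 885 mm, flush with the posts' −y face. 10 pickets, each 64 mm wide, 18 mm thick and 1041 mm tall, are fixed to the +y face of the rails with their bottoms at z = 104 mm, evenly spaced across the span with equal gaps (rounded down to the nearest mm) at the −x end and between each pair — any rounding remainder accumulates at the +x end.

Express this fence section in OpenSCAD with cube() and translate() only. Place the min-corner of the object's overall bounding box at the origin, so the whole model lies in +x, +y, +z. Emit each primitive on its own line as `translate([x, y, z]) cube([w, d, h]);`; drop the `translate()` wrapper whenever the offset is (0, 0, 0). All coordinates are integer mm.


cube([109, 109, 1128]);
translate([1920, 0, 0]) cube([109, 109, 1128]);
translate([109, 0, 170]) cube([1811, 109, 86]);
translate([109, 0, 885]) cube([1811, 109, 86]);
translate([215, 109, 104]) cube([64, 18, 1041]);
translate([385, 109, 104]) cube([64, 18, 1041]);
translate([555, 109, 104]) cube([64, 18, 1041]);
translate([725, 109, 104]) cube([64, 18, 1041]);
translate([895, 109, 104]) cube([64, 18, 1041]);
translate([1065, 109, 104]) cube([64, 18, 1041]);
translate([1235, 109, 104]) cube([64, 18, 1041]);
translate([1405, 109, 104]) cube([64, 18, 1041]);
translate([1575, 109, 104]) cube([64, 18, 1041]);
translate([1745, 109, 104]) cube([64, 18, 1041]);


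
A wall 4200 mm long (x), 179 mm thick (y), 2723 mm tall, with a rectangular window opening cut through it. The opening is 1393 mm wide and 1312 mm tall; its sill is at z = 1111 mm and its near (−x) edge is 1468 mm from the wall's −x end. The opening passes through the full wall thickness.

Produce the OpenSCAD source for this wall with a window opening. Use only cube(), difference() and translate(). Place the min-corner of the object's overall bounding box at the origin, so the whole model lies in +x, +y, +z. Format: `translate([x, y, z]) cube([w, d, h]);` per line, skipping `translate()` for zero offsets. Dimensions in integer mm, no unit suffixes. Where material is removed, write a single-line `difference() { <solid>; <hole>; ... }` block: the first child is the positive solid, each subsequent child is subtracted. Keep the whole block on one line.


difference() { cube([4200, 179, 2723]); translate([1468, 0, 1111]) cube([1393, 179, 1312]); }


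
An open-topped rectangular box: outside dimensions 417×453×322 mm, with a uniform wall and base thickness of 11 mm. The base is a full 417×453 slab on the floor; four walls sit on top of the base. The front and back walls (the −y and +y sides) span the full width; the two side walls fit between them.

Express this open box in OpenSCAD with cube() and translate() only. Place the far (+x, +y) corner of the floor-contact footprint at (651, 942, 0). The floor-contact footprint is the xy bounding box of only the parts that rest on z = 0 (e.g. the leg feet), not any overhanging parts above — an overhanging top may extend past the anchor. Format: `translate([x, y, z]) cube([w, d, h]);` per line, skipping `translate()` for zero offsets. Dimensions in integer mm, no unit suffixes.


translate([234, 489, 0]) cube([417, 453, 11]);
translate([234, 489, 11]) cube([417, 11, 311]);
translate([234, 931, 11]) cube([417, 11, 311]);
translate([234, 500, 11]) cube([11, 431, 311]);
translate([640, 500, 11]) cube([11, 431, 311]);


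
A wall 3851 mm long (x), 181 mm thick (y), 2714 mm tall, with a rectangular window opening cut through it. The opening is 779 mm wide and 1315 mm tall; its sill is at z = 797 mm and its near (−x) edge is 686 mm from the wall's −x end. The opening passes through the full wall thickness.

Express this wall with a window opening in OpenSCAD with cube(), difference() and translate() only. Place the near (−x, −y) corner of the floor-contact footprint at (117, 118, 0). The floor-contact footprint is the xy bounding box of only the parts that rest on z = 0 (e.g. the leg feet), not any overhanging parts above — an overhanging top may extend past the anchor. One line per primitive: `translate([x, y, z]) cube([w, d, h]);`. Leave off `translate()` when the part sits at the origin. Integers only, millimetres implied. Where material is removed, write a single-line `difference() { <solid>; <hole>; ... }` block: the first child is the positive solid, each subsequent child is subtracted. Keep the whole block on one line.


difference() { translate([117, 118, 0]) cube([3851, 181, 2714]); translate([803, 118, 797]) cube([779, 181, 1315]); }


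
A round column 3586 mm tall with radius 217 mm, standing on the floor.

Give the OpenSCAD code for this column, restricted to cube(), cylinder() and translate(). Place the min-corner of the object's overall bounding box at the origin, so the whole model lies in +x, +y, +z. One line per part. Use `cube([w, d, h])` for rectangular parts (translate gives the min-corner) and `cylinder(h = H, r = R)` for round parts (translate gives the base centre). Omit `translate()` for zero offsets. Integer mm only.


translate([217, 217, 0]) cylinder(h = 3586, r = 217);
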